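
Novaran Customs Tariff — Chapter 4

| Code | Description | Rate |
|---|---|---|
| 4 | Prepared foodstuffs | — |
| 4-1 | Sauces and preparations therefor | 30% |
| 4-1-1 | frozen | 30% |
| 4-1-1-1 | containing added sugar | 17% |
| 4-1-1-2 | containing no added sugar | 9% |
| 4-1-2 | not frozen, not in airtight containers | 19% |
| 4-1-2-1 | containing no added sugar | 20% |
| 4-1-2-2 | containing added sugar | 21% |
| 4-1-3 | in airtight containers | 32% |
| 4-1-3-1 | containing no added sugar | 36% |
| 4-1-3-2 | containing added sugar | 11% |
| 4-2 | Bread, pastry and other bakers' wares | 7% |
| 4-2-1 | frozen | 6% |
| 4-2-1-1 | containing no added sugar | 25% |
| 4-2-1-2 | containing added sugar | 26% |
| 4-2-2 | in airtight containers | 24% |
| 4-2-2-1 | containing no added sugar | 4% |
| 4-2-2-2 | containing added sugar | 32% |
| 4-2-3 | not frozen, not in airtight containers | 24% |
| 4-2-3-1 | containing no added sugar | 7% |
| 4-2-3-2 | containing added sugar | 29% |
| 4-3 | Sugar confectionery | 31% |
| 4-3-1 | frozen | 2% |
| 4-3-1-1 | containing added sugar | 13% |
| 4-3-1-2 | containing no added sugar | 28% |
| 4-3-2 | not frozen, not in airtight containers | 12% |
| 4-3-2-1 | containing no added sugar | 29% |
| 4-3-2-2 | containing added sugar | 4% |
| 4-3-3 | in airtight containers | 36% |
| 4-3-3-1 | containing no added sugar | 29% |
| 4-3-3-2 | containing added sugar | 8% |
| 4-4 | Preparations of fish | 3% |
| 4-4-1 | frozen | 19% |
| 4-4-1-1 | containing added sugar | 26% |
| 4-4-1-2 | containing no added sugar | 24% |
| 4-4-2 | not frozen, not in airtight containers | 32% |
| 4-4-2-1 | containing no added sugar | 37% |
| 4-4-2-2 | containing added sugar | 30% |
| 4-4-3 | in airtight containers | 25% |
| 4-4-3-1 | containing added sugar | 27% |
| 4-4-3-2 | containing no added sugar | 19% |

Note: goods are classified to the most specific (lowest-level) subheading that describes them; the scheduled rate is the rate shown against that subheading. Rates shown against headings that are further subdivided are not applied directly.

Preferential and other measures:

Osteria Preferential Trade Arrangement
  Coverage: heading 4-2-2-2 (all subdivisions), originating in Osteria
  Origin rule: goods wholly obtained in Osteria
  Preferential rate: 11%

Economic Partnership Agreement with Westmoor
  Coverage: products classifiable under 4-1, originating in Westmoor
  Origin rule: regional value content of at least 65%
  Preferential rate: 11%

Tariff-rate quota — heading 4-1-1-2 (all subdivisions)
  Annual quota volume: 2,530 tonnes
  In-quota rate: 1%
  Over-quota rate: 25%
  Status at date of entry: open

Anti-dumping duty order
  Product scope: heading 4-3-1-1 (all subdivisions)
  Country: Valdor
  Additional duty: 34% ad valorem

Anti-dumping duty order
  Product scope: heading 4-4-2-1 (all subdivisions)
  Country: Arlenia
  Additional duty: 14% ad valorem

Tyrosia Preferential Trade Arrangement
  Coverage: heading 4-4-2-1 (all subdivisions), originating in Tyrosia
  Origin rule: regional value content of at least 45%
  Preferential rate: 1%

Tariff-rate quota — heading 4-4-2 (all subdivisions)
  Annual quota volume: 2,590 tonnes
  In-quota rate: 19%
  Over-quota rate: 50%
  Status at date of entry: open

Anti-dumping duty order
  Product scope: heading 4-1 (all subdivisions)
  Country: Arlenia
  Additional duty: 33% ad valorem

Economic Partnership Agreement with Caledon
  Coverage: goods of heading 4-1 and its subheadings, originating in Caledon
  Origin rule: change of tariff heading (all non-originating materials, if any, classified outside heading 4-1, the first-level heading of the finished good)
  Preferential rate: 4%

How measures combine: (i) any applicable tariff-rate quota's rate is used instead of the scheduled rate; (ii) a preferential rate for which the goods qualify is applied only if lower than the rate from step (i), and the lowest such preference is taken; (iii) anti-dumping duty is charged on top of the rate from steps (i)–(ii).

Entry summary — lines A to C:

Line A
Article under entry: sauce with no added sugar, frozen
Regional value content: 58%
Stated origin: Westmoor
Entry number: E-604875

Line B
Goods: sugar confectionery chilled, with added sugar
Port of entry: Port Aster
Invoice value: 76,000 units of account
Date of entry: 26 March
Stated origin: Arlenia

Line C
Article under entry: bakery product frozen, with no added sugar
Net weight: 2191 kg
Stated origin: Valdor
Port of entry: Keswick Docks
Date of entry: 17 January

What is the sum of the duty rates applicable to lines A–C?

30%

Line A: sauce → 4-1; frozen → 4-1-1; with no added sugar → 4-1-1-2. Scheduled 9%. quota on 4-1-1-2 open → in-quota 1%; Westmoor agreement on 4-1: RVC < 65%. → 1%.
Line B: sugar confectionery → 4-3; chilled → 4-3-2; with added sugar → 4-3-2-2. Scheduled 4%. No special measure applies. → 4%.
Line C: bakery product → 4-2; frozen → 4-2-1; with no added sugar → 4-2-1-1. Scheduled 25%. No special measure applies. → 25%.
Sum: 1% + 4% + 25% = 30%.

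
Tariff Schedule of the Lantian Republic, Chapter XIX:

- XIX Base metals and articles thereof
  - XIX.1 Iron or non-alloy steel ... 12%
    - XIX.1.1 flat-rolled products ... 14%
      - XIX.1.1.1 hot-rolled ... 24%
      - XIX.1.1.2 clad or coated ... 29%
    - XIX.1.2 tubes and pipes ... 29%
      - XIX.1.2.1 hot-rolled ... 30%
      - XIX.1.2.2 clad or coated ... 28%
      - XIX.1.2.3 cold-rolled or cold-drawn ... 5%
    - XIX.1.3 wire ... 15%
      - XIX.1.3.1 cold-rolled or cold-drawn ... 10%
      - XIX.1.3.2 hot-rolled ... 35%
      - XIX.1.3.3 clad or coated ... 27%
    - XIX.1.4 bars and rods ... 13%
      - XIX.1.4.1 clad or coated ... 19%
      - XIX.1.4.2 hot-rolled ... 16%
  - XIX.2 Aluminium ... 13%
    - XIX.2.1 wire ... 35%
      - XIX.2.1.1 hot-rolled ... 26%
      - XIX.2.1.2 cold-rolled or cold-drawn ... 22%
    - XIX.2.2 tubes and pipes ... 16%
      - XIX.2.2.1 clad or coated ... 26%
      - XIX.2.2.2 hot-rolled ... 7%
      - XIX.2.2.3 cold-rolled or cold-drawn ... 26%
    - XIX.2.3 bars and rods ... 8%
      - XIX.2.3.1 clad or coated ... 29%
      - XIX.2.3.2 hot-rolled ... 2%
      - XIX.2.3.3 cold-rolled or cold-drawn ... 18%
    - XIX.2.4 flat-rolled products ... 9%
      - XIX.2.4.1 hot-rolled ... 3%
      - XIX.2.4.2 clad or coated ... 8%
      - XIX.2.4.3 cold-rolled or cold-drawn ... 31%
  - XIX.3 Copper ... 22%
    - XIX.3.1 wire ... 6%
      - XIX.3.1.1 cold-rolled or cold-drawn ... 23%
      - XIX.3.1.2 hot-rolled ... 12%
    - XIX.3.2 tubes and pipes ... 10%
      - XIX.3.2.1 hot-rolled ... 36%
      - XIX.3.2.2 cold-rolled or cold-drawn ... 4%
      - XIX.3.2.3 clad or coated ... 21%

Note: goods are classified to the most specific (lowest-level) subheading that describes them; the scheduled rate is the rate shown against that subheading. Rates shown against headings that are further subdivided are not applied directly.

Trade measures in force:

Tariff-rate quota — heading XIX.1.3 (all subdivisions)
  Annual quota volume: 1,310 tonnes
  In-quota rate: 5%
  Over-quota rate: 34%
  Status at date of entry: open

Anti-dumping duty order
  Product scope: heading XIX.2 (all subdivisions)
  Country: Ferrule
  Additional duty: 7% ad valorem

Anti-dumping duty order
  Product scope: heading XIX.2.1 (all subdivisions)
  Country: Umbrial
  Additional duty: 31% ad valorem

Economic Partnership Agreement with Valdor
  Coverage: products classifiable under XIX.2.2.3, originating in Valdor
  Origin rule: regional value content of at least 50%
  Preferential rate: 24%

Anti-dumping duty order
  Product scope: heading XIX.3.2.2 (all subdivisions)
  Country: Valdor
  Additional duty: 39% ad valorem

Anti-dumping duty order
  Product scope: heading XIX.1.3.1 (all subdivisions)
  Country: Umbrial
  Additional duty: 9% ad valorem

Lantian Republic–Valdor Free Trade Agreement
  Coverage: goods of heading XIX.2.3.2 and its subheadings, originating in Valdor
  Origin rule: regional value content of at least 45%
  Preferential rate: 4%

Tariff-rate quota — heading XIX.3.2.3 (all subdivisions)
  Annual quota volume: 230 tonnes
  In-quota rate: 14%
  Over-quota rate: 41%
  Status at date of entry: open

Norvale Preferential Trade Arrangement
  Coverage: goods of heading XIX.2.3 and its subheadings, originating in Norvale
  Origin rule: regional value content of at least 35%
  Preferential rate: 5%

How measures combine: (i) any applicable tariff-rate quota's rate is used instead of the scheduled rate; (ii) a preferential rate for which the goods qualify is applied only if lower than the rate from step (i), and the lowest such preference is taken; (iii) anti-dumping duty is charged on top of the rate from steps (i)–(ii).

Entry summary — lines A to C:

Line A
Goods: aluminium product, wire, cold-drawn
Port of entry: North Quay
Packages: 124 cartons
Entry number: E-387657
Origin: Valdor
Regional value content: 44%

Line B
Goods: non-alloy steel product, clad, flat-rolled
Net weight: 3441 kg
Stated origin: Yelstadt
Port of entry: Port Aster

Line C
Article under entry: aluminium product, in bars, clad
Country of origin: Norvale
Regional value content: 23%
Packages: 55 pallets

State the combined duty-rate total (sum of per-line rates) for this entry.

80%

Line A: aluminium → XIX.2; wire → XIX.2.1; cold-drawn → XIX.2.1.2. Scheduled 22%. Valdor agreement on XIX.2.2.3: XIX.2.1.2 not covered; Valdor agreement on XIX.2.3.2: XIX.2.1.2 not covered. → 22%.
Line B: non-alloy steel → XIX.1; flat-rolled → XIX.1.1; clad → XIX.1.1.2. Scheduled 29%. No special measure applies. → 29%.
Line C: aluminium → XIX.2; in bars → XIX.2.3; clad → XIX.2.3.1. Scheduled 29%. Norvale agreement on XIX.2.3: RVC < 35%. → 29%.
Sum: 22% + 29% + 29% = 80%.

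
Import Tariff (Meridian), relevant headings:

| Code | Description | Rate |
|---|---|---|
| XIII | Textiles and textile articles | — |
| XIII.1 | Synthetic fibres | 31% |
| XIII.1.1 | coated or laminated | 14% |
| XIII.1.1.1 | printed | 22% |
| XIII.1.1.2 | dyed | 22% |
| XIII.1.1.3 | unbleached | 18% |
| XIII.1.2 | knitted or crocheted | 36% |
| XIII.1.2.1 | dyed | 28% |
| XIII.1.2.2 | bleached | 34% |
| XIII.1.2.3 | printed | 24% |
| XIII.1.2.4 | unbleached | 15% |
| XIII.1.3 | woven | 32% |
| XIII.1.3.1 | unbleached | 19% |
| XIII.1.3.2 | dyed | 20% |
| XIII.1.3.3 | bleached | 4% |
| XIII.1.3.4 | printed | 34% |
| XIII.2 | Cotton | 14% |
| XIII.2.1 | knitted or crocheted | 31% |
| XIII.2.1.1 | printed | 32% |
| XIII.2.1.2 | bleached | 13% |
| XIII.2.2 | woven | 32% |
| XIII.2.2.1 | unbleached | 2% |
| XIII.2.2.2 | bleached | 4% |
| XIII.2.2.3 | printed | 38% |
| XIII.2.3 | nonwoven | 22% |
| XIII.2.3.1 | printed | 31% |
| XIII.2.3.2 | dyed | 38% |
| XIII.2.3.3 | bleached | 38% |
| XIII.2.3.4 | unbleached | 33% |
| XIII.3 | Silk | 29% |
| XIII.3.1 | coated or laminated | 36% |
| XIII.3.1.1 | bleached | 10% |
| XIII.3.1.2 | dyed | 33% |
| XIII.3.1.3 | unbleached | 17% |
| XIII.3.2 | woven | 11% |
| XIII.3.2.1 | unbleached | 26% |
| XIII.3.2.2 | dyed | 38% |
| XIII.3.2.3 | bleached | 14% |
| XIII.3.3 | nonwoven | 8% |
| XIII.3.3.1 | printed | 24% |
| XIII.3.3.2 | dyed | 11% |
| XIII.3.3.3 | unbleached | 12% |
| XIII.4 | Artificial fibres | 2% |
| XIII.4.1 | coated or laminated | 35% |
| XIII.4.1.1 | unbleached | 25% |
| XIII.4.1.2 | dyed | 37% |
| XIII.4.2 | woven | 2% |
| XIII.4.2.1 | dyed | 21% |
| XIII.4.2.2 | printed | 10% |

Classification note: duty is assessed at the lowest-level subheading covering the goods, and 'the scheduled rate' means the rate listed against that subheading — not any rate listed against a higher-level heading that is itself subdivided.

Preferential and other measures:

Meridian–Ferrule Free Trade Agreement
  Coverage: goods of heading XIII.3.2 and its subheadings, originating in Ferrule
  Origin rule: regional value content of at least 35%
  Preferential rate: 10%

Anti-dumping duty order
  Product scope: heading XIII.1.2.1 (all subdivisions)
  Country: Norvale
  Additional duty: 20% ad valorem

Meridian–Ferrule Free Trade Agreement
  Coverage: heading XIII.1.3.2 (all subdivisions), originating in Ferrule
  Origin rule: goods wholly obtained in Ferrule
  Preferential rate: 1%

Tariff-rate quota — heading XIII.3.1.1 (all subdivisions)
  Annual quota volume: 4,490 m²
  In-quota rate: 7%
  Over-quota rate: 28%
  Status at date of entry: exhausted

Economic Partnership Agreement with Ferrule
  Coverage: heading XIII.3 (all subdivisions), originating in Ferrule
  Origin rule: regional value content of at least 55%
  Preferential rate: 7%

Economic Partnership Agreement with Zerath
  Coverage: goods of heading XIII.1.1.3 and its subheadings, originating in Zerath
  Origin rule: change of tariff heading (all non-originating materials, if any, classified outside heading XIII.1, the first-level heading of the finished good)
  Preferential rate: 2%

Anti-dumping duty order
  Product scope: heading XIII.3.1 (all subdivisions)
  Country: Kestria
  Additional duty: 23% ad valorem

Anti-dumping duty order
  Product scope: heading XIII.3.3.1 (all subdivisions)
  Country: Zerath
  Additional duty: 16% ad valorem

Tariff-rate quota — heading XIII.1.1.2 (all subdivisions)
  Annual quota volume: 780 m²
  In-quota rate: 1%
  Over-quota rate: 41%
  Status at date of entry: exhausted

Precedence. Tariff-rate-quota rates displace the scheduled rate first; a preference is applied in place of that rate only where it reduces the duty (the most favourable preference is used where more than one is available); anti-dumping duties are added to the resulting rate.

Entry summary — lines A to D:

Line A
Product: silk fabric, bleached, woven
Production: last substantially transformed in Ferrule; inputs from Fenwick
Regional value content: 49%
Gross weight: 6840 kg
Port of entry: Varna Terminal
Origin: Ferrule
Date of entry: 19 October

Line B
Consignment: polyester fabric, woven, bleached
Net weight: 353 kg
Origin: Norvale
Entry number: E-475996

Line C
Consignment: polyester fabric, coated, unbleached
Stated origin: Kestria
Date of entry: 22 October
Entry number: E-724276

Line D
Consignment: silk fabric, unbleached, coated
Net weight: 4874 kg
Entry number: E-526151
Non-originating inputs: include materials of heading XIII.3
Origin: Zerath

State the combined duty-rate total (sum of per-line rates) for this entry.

Line A: silk → XIII.3; woven → XIII.3.2; bleached → XIII.3.2.3. Scheduled 14%. Ferrule agreement on XIII.3.2: RVC ≥ 35% → 10% available; Ferrule agreement on XIII.1.3.2: XIII.3.2.3 not covered; Ferrule agreement on XIII.3: RVC < 55%; preferential 10%. → 10%.
Line B: polyester → XIII.1; woven → XIII.1.3; bleached → XIII.1.3.3. Scheduled 4%. No special measure applies. → 4%.
Line C: polyester → XIII.1; coated → XIII.1.1; unbleached → XIII.1.1.3. Scheduled 18%. No special measure applies. → 18%.
Line D: silk → XIII.3; coated → XIII.3.1; unbleached → XIII.3.1.3. Scheduled 17%. Zerath agreement on XIII.1.1.3: XIII.3.1.3 not covered. → 17%.
Sum: 10% + 4% + 18% + 17% = 49%.

49%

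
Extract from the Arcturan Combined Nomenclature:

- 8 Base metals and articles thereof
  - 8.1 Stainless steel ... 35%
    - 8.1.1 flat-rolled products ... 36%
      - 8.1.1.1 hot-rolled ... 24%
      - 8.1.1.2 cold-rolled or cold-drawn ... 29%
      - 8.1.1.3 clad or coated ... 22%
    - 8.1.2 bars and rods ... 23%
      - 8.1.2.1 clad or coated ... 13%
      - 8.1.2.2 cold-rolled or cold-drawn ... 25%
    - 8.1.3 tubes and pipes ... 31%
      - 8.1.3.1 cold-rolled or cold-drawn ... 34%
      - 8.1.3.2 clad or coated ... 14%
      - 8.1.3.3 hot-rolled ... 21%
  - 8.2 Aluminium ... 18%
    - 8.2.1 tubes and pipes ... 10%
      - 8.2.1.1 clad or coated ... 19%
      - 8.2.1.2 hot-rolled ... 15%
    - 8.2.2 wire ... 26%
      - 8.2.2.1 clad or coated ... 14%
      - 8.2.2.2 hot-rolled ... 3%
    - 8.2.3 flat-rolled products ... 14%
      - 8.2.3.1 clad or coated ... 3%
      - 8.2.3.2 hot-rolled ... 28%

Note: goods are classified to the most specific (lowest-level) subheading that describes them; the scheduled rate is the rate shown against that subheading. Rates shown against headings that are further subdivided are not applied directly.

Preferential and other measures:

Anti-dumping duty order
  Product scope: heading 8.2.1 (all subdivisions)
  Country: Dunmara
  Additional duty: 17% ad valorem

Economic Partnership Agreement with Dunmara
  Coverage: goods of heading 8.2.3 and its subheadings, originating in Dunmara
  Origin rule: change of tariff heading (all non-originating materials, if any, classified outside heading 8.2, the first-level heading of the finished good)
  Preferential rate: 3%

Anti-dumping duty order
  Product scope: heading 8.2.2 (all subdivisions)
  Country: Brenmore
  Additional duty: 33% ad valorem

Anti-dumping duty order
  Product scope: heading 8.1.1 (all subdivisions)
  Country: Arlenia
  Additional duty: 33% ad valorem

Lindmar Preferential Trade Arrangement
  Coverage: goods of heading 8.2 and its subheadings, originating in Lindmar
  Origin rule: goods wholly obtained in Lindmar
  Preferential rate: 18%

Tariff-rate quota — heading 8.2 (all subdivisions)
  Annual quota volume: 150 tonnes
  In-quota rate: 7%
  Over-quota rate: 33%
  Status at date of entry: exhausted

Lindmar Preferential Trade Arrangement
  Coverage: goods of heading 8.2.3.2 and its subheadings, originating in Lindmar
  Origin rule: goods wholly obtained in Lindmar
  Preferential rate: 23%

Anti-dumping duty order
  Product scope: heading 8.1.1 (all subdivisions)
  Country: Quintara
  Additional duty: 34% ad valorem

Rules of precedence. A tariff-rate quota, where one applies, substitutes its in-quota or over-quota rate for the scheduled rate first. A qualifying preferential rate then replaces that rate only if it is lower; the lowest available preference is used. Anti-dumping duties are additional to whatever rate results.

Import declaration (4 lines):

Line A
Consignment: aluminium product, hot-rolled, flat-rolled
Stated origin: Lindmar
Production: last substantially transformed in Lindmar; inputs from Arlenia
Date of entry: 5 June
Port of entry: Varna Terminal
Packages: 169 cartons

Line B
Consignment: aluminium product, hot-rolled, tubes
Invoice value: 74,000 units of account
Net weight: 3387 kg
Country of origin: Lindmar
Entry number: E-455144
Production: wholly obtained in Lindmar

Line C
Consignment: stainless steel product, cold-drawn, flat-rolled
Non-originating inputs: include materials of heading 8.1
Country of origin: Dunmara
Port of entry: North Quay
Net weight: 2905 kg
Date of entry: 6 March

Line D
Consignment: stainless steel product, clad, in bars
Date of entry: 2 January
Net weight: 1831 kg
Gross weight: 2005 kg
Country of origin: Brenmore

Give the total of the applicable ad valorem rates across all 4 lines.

Line A: aluminium → 8.2; flat-rolled → 8.2.3; hot-rolled → 8.2.3.2. Scheduled 28%. quota on 8.2 exhausted → over-quota 33%; Lindmar agreement on 8.2: not wholly obtained; Lindmar agreement on 8.2.3.2: not wholly obtained. → 33%.
Line B: aluminium → 8.2; tubes → 8.2.1; hot-rolled → 8.2.1.2. Scheduled 15%. quota on 8.2 exhausted → over-quota 33%; Lindmar agreement on 8.2: wholly obtained → 18% available; Lindmar agreement on 8.2.3.2: 8.2.1.2 not covered; preferential 18%. → 18%.
Line C: stainless steel → 8.1; flat-rolled → 8.1.1; cold-drawn → 8.1.1.2. Scheduled 29%. Dunmara agreement on 8.2.3: 8.1.1.2 not covered. → 29%.
Line D: stainless steel → 8.1; in bars → 8.1.2; clad → 8.1.2.1. Scheduled 13%. No special measure applies. → 13%.
Sum: 33% + 18% + 29% + 13% = 93%.

93%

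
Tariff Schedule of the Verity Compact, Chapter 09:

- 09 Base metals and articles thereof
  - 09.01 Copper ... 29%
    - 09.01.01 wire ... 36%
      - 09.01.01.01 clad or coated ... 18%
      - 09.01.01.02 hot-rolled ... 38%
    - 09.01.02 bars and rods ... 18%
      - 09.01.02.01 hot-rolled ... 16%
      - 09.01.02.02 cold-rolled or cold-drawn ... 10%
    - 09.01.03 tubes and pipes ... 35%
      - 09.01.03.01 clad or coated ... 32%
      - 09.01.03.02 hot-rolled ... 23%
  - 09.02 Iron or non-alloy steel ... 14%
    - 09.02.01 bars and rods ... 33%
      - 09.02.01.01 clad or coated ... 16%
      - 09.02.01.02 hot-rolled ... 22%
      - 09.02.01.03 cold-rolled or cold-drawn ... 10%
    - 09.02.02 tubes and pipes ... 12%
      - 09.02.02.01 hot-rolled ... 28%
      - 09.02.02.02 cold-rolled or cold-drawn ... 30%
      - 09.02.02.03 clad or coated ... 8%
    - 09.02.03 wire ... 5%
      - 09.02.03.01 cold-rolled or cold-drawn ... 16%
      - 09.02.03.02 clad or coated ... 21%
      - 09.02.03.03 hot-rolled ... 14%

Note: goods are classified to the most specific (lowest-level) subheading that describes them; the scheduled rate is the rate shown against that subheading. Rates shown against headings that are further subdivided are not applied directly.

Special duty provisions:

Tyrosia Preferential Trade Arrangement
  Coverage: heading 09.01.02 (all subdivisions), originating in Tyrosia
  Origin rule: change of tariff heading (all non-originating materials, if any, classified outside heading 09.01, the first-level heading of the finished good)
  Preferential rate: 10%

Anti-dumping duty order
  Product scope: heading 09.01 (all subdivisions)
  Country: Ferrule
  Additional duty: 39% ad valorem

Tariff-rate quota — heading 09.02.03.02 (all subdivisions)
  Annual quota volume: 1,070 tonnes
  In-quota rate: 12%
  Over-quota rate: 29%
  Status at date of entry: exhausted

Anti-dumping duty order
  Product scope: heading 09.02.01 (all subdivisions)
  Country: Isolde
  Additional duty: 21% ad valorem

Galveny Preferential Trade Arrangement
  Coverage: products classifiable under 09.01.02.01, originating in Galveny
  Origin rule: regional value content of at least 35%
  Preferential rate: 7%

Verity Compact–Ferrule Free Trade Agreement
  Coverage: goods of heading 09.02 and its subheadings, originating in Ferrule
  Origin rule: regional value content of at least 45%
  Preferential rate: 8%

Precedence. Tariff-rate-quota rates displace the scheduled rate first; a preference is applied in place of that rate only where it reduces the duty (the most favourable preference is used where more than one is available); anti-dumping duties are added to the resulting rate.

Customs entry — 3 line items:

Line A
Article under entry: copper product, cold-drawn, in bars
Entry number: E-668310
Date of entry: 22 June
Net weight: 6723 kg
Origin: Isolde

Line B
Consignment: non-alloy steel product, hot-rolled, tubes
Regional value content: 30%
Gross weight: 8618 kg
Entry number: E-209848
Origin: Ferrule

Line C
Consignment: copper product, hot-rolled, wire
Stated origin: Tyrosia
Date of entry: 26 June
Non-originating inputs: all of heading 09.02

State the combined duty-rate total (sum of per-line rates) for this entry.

Line A: copper → 09.01; in bars → 09.01.02; cold-drawn → 09.01.02.02. Scheduled 10%. No special measure applies. → 10%.
Line B: non-alloy steel → 09.02; tubes → 09.02.02; hot-rolled → 09.02.02.01. Scheduled 28%. Ferrule agreement on 09.02: RVC < 45%. → 28%.
Line C: copper → 09.01; wire → 09.01.01; hot-rolled → 09.01.01.02. Scheduled 38%. Tyrosia agreement on 09.01.02: 09.01.01.02 not covered. → 38%.
Sum: 10% + 28% + 38% = 76%.

76%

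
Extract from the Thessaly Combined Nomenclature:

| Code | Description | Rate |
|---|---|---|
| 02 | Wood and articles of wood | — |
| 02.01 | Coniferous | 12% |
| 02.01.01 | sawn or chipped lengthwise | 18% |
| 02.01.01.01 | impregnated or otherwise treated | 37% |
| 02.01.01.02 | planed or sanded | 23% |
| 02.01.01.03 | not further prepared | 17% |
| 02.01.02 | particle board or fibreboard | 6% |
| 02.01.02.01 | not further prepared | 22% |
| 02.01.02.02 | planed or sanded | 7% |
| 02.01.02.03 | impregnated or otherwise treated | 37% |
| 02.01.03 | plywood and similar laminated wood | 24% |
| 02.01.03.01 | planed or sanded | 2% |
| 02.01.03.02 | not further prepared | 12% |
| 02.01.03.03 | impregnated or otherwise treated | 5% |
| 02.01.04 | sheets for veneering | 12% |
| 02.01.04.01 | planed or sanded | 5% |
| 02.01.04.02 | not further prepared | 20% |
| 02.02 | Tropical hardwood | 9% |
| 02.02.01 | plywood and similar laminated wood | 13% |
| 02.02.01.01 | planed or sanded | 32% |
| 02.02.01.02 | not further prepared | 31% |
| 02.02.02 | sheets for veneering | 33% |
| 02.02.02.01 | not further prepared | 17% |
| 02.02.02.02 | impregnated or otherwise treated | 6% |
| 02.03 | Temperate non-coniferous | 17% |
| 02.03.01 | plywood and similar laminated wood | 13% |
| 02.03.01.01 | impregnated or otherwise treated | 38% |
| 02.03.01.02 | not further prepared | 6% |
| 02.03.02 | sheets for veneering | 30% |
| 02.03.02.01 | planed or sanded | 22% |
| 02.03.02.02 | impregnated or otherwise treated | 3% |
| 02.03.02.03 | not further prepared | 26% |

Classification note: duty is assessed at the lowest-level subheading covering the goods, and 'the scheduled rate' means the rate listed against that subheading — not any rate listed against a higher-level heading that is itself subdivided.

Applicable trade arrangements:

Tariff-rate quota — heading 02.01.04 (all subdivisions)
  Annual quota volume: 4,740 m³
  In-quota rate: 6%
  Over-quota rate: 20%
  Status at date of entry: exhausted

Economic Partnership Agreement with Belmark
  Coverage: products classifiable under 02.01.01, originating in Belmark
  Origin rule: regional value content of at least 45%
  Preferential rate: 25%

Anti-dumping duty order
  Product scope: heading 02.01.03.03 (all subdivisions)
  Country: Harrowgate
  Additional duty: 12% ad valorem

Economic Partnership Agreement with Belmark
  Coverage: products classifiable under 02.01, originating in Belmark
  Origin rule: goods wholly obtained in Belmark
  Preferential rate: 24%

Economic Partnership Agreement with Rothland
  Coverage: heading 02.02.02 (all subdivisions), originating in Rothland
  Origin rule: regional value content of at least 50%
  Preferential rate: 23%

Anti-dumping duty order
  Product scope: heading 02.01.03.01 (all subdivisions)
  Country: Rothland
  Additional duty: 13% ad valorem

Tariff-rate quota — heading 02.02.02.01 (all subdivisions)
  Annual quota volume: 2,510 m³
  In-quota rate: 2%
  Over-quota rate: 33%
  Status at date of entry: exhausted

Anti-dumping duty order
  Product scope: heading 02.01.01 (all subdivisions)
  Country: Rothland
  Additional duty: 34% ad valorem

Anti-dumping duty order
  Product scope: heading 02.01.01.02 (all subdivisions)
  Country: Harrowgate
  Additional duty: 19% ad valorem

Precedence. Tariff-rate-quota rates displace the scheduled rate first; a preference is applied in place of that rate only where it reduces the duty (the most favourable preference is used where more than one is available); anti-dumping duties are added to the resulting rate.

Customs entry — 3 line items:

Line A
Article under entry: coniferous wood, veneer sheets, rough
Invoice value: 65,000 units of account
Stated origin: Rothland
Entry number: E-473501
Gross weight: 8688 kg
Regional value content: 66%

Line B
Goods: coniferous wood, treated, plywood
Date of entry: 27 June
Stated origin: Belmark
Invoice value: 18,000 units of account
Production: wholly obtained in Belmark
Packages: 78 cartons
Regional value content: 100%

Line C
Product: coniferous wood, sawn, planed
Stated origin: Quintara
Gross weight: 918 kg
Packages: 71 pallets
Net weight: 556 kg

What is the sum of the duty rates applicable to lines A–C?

48%

Line A: coniferous → 02.01; veneer sheets → 02.01.04; rough → 02.01.04.02. Scheduled 20%. quota on 02.01.04 exhausted → over-quota 20%; Rothland agreement on 02.02.02: 02.01.04.02 not covered. → 20%.
Line B: coniferous → 02.01; plywood → 02.01.03; treated → 02.01.03.03. Scheduled 5%. Belmark agreement on 02.01.01: 02.01.03.03 not covered; Belmark agreement on 02.01: wholly obtained → 24% available; preference 24% not lower than 5% → no reduction. → 5%.
Line C: coniferous → 02.01; sawn → 02.01.01; planed → 02.01.01.02. Scheduled 23%. No special measure applies. → 23%.
Sum: 20% + 5% + 23% = 48%.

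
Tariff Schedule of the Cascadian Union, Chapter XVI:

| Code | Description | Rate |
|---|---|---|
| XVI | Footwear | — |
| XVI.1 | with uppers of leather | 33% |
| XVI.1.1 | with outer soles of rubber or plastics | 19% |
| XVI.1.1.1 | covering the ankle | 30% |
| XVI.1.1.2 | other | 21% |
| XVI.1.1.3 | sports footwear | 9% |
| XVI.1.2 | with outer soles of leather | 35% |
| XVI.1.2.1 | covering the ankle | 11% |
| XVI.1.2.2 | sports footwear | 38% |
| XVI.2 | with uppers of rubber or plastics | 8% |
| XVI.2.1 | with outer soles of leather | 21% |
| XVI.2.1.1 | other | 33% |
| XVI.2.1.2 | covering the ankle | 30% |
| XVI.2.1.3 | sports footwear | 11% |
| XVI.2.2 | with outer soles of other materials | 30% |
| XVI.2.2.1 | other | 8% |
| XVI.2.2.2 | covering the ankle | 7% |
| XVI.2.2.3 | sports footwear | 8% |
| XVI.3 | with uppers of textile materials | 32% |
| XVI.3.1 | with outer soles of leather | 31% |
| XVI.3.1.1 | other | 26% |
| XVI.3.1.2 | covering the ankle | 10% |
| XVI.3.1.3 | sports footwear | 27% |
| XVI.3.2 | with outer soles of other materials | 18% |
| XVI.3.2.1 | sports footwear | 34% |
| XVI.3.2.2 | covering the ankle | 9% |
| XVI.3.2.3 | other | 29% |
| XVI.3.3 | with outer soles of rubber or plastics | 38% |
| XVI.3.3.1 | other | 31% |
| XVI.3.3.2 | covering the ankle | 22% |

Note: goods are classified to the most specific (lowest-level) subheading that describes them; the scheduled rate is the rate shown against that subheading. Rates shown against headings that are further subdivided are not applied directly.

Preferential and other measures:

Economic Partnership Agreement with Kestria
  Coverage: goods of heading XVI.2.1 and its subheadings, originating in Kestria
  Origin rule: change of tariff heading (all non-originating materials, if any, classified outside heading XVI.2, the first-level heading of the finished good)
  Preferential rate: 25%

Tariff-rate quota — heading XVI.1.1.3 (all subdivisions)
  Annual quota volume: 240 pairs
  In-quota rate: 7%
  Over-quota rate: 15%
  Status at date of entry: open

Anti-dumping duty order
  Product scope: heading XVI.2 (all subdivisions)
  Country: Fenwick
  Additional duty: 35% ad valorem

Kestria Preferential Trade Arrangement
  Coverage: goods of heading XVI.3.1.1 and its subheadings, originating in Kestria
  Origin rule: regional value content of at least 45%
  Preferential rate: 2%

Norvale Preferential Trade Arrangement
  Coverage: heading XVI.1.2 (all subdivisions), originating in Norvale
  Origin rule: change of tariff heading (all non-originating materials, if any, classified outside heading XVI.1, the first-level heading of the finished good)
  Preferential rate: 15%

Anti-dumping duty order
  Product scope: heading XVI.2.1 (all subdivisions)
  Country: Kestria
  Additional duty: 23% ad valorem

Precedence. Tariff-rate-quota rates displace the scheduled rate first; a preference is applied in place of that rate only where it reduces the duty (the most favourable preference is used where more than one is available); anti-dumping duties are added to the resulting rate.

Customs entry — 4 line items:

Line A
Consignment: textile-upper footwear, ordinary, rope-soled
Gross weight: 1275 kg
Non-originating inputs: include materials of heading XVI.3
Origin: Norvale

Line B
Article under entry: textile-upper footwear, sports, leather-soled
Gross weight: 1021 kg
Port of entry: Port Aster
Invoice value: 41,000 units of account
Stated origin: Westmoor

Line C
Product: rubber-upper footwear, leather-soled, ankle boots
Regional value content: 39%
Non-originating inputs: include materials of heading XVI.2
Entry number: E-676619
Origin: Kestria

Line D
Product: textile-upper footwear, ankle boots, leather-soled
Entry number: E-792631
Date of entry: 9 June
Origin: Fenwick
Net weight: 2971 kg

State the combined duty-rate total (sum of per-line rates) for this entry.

Line A: textile-upper → XVI.3; rope-soled → XVI.3.2; ordinary → XVI.3.2.3. Scheduled 29%. Norvale agreement on XVI.1.2: XVI.3.2.3 not covered. → 29%.
Line B: textile-upper → XVI.3; leather-soled → XVI.3.1; sports → XVI.3.1.3. Scheduled 27%. No special measure applies. → 27%.
Line C: rubber-upper → XVI.2; leather-soled → XVI.2.1; ankle boots → XVI.2.1.2. Scheduled 30%. Kestria agreement on XVI.2.1: CTH not met; Kestria agreement on XVI.3.1.1: XVI.2.1.2 not covered; anti-dumping (Kestria, XVI.2.1): +23%; total 30% + 23% = 53%. → 53%.
Line D: textile-upper → XVI.3; leather-soled → XVI.3.1; ankle boots → XVI.3.1.2. Scheduled 10%. No special measure applies. → 10%.
Sum: 29% + 27% + 53% + 10% = 119%.

119%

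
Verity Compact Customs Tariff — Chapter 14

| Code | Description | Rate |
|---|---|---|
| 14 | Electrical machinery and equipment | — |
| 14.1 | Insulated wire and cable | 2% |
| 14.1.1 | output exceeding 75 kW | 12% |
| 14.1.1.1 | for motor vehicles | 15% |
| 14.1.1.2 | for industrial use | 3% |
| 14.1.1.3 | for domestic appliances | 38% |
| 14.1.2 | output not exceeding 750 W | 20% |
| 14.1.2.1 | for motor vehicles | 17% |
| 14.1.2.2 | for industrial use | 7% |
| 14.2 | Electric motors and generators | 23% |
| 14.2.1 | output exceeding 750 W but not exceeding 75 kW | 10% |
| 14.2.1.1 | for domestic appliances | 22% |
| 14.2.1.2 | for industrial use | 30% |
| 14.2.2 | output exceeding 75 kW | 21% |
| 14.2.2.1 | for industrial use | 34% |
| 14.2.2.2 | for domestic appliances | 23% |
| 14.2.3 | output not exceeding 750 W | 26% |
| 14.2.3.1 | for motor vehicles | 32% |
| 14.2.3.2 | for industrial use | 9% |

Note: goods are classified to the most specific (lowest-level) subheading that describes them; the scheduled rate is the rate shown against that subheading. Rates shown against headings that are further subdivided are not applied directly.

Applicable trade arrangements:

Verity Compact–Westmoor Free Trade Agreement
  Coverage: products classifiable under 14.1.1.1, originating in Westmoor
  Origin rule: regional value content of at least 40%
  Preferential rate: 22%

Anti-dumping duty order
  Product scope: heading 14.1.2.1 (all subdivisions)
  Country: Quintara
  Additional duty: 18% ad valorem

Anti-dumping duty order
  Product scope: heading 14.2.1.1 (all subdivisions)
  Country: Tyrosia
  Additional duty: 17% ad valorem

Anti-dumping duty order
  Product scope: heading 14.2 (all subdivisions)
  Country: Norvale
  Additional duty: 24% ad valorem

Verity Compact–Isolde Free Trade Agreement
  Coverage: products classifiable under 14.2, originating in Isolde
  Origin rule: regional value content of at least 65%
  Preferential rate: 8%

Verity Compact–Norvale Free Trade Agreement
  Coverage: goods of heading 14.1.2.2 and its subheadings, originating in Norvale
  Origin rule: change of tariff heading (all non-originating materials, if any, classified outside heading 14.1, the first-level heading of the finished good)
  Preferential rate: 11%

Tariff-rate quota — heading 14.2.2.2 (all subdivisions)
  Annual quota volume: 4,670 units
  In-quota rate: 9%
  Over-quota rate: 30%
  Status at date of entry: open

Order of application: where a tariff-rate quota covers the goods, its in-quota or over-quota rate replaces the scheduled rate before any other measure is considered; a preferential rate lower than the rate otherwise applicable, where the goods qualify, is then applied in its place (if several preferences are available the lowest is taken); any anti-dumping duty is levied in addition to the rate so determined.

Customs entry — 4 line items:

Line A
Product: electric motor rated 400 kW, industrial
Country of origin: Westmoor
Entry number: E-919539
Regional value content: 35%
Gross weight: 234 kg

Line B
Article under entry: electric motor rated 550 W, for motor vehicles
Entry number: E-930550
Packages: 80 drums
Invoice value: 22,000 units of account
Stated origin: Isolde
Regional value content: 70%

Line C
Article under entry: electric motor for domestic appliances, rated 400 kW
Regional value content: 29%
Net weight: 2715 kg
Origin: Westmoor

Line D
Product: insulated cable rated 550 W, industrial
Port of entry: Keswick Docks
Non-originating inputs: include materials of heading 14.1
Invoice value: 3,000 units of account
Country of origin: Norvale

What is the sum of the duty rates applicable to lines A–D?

Line A: electric motor → 14.2; rated 400 kW → 14.2.2; industrial → 14.2.2.1. Scheduled 34%. Westmoor agreement on 14.1.1.1: 14.2.2.1 not covered. → 34%.
Line B: electric motor → 14.2; rated 550 W → 14.2.3; for motor vehicles → 14.2.3.1. Scheduled 32%. Isolde agreement on 14.2: RVC ≥ 65% → 8% available; preferential 8%. → 8%.
Line C: electric motor → 14.2; rated 400 kW → 14.2.2; for domestic appliances → 14.2.2.2. Scheduled 23%. quota on 14.2.2.2 open → in-quota 9%; Westmoor agreement on 14.1.1.1: 14.2.2.2 not covered. → 9%.
Line D: insulated cable → 14.1; rated 550 W → 14.1.2; industrial → 14.1.2.2. Scheduled 7%. Norvale agreement on 14.1.2.2: CTH not met. → 7%.
Sum: 34% + 8% + 9% + 7% = 58%.

58%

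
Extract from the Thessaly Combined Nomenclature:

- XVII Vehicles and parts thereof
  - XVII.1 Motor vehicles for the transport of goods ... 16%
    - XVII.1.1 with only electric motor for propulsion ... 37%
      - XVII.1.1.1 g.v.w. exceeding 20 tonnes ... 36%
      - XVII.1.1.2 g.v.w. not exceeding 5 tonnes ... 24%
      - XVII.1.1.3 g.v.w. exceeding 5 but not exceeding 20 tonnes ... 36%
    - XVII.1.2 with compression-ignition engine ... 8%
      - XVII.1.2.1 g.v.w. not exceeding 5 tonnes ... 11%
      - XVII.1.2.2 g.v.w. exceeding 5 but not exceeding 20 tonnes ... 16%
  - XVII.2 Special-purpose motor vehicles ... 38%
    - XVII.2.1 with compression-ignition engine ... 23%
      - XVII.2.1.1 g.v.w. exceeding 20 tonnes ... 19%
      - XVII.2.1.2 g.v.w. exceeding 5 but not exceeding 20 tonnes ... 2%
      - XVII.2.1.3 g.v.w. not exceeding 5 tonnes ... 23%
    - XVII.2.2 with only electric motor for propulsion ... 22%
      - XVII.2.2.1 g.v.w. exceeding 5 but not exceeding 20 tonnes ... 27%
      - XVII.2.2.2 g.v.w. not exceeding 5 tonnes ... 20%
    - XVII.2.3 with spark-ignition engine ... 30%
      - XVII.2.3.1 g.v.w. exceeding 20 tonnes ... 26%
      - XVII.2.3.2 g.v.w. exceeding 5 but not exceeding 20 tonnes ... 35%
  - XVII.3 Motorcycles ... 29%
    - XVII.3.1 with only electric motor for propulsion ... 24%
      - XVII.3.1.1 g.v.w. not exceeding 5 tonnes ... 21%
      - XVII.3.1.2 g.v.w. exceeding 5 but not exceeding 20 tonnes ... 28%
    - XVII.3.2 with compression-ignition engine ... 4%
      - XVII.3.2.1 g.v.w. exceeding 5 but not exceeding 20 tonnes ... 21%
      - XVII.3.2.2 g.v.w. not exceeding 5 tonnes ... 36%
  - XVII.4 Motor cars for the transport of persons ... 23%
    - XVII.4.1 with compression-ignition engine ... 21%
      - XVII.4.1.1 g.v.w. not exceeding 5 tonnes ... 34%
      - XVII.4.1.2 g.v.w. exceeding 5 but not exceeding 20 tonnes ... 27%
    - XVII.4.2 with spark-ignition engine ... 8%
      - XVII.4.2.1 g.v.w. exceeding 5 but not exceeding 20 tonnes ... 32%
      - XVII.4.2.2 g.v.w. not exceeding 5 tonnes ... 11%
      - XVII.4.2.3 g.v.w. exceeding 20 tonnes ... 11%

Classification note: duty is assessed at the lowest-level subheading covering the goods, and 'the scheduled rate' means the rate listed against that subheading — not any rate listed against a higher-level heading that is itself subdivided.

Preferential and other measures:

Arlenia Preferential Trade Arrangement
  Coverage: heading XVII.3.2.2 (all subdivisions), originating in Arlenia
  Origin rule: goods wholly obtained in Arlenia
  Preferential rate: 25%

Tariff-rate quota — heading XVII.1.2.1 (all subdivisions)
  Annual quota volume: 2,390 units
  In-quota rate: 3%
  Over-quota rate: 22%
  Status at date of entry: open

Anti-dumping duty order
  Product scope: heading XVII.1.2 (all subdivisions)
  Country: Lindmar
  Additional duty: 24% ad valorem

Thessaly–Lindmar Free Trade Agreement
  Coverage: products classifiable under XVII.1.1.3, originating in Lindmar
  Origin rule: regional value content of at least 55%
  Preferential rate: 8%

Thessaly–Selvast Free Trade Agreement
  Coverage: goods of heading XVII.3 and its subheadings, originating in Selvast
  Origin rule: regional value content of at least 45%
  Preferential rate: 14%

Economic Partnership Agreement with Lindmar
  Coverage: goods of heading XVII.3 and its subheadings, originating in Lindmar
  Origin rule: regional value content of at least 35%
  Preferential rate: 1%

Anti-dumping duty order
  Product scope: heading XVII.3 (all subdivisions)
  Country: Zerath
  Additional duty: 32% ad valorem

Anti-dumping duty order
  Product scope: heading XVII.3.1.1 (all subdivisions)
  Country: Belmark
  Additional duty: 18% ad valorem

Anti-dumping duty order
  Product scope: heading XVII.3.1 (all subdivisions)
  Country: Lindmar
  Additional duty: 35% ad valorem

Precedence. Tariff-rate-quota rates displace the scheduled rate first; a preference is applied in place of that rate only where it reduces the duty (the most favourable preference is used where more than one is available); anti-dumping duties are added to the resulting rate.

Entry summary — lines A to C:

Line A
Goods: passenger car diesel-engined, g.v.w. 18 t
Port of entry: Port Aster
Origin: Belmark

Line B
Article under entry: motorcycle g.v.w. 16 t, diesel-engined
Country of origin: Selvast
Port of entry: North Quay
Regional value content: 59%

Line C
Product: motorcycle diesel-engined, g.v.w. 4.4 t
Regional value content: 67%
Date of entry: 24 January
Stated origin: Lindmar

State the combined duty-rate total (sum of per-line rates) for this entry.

42%

Line A: passenger car → XVII.4; diesel-engined → XVII.4.1; g.v.w. 18 t → XVII.4.1.2. Scheduled 27%. No special measure applies. → 27%.
Line B: motorcycle → XVII.3; diesel-engined → XVII.3.2; g.v.w. 16 t → XVII.3.2.1. Scheduled 21%. Selvast agreement on XVII.3: RVC ≥ 45% → 14% available; preferential 14%. → 14%.
Line C: motorcycle → XVII.3; diesel-engined → XVII.3.2; g.v.w. 4.4 t → XVII.3.2.2. Scheduled 36%. Lindmar agreement on XVII.1.1.3: XVII.3.2.2 not covered; Lindmar agreement on XVII.3: RVC ≥ 35% → 1% available; preferential 1%. → 1%.
Sum: 27% + 14% + 1% = 42%.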